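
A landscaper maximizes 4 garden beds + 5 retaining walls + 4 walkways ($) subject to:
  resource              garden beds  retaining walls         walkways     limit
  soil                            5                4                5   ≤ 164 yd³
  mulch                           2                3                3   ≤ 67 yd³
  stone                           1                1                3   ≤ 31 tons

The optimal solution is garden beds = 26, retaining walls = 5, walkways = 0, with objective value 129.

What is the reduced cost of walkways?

-5

Binding: mulch and stone. Non-binding: soil (14 unused).
Slack constraints have shadow price 0 (complementary slackness).
The binding rows give the dual system: 2·y_mulch + 1·y_stone = 4 and 3·y_mulch + 1·y_stone = 5.
This yields shadow prices y_mulch = 1, y_stone = 2.
Reduced cost of walkways: c₃ − yᵀa₃ = 4 − (1·3 + 2·3) = 4 − 9 = -5.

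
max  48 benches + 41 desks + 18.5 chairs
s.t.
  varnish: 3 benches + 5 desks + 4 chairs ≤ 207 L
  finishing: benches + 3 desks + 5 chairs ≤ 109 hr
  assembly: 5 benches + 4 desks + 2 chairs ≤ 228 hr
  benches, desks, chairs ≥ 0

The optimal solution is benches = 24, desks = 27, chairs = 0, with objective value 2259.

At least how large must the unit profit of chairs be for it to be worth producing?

22

Binding: varnish and assembly. Non-binding: finishing (4 unused).
By complementary slackness, y = 0 for the non-binding constraint.
Dual feasibility on the basic columns requires 3·y_varnish + 5·y_assembly = 48, 5·y_varnish + 4·y_assembly = 41.
Solving: y_varnish = 1, y_assembly = 9.
chairs enters the basis when its profit ≥ yᵀa₃ = 1·4 + 9·2 = 22.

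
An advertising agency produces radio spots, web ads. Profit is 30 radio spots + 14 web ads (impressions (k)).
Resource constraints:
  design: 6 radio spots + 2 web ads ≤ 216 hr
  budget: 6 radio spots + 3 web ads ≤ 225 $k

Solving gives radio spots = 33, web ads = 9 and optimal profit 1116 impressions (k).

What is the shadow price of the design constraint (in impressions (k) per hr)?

1

At the optimum: design uses 216 of 216 (binding); budget uses 225 of 225 (binding).
From A_Bᵀ y = c: 6·y_design + 6·y_budget = 30; 2·y_design + 3·y_budget = 14.
Solving: y_design = 1, y_budget = 4.
Shadow price of design = 1.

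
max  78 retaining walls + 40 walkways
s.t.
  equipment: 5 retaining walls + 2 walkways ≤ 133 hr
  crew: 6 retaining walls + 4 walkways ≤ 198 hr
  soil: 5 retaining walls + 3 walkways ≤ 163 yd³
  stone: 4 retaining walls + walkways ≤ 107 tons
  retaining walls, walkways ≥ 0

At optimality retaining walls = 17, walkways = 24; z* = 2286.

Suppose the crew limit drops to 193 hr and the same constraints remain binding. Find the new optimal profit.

2258.5

Binding: equipment and crew. Non-binding: soil (6 unused), stone (15 unused).
Since soil, stone are not tight, their duals are 0.
From A_Bᵀ y = c: 5·y_equipment + 6·y_crew = 78; 2·y_equipment + 4·y_crew = 40.
Solving: y_equipment = 9, y_crew = 5.5.
Δz = y_crew·Δb = 5.5 × (-5) = -27.5, so new z* = 2286 − 27.5 = 2258.5.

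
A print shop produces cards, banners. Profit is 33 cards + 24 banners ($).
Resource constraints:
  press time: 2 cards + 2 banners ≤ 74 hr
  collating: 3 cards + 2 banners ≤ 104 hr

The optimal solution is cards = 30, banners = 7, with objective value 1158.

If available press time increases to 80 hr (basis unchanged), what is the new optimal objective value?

1176

Both press time and collating are binding at x*.
The binding rows give the dual system: 2·y_press time + 3·y_collating = 33 and 2·y_press time + 2·y_collating = 24.
This yields shadow prices y_press time = 3, y_collating = 9.
Δz = y_press time·Δb = 3 × (6) = 18, so new z* = 1158 + 18 = 1176.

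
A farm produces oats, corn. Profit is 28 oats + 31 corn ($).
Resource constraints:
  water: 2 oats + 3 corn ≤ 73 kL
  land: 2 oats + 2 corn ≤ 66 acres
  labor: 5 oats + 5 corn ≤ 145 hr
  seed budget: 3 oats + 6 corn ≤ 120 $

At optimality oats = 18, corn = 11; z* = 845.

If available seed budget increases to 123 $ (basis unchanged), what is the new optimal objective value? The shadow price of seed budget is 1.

Δb = 3, so new z* = 845 + (1)·(3) = 845 + 3 = 848.

848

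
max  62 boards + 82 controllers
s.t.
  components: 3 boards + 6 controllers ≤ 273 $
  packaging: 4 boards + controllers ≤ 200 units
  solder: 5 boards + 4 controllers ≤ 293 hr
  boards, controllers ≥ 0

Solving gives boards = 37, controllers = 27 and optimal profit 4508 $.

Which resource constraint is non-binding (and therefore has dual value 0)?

components: 273/273 (binding)
packaging: 175/200 (slack 25)
solder: 293/293 (binding)
By complementary slackness, a constraint with positive slack has shadow price 0 → packaging.

packaging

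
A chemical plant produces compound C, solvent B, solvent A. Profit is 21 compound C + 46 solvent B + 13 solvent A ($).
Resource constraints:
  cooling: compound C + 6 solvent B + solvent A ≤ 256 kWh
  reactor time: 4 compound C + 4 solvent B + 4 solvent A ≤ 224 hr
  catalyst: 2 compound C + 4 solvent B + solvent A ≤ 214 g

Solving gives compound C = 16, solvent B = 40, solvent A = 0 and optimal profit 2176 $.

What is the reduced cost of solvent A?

Binding: cooling and reactor time. Non-binding: catalyst (22 unused).
By complementary slackness, y = 0 for the non-binding constraint.
Dual feasibility on the basic columns requires 1·y_cooling + 4·y_reactor time = 21, 6·y_cooling + 4·y_reactor time = 46.
This yields shadow prices y_cooling = 5, y_reactor time = 4.
Reduced cost of solvent A: c₃ − yᵀa₃ = 13 − (5·1 + 4·4) = 13 − 21 = -8.

-8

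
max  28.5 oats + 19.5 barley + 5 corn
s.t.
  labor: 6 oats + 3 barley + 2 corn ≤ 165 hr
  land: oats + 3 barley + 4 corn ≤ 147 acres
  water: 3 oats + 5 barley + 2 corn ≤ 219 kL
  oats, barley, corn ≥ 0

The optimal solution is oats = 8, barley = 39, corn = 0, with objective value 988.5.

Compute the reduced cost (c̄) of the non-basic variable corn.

-6

Check each constraint at x*: labor 165/165 (tight); land 125/147 (slack 22); water 219/219 (tight).
By complementary slackness, y = 0 for the non-binding constraint.
From A_Bᵀ y = c: 6·y_labor + 3·y_water = 28.5; 3·y_labor + 5·y_water = 19.5.
→ y_labor = 4 and y_water = 1.5.
Reduced cost of corn: c₃ − yᵀa₃ = 5 − (4·2 + 1.5·2) = 5 − 11 = -6.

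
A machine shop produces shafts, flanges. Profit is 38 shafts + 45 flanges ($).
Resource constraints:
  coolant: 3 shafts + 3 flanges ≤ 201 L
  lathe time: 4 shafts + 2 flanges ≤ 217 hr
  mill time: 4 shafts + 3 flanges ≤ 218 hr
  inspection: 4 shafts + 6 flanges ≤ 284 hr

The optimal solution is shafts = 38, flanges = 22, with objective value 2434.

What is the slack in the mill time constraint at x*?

mill time used = 4·38 + 3·22 = 218; slack = 218 − 218 = 0.

0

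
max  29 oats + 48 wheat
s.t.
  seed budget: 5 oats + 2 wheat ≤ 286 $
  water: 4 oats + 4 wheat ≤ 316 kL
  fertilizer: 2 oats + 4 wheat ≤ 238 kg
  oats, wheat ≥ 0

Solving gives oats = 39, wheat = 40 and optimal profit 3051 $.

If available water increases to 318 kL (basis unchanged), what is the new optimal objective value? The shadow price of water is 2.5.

3056

Δb = 2, so new z* = 3051 + (2.5)·(2) = 3051 + 5 = 3056.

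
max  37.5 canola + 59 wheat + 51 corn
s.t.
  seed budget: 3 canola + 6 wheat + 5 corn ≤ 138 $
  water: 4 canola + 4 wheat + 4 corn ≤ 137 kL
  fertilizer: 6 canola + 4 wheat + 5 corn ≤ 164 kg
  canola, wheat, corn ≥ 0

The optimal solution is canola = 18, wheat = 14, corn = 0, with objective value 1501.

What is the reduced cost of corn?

-1.5

Check each constraint at x*: seed budget 138/138 (tight); water 128/137 (slack 9); fertilizer 164/164 (tight).
Slack constraints have shadow price 0 (complementary slackness).
The binding rows give the dual system: 3·y_seed budget + 6·y_fertilizer = 37.5 and 6·y_seed budget + 4·y_fertilizer = 59.
→ y_seed budget = 8.5 and y_fertilizer = 2.
Reduced cost of corn: c₃ − yᵀa₃ = 51 − (8.5·5 + 2·5) = 51 − 52.5 = -1.5.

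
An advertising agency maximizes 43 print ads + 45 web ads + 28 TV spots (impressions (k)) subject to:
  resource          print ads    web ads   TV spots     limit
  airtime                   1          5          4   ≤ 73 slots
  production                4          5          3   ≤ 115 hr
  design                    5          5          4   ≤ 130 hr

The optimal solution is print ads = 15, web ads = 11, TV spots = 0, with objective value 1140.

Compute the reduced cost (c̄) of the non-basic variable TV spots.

-6

Check each constraint at x*: airtime 70/73 (slack 3); production 115/115 (tight); design 130/130 (tight).
Since airtime is not tight, its dual is 0.
From A_Bᵀ y = c: 4·y_production + 5·y_design = 43; 5·y_production + 5·y_design = 45.
Solving: y_production = 2, y_design = 7.
Reduced cost of TV spots: c₃ − yᵀa₃ = 28 − (2·3 + 7·4) = 28 − 34 = -6.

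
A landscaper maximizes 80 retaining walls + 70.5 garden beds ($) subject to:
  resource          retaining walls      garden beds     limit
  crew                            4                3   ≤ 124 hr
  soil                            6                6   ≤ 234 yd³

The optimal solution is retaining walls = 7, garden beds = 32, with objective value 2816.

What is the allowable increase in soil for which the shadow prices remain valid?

14

Binding constraints: crew, soil. The basis is B = [[4,3],[6,6]] with det 6.
Per unit increase in soil, x* moves by d = (-0.5, 0.6667).
The basis stays optimal until retaining walls reaches 0; allowable increase = 14 yd³.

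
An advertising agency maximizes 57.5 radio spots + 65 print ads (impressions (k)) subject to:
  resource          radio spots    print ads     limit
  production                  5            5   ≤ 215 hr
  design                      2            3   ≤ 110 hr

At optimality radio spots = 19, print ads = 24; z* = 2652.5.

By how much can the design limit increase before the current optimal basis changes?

19

Binding constraints: production, design. The basis is B = [[5,5],[2,3]] with det 5.
Per unit increase in design, x* moves by d = (-1, 1).
The basis stays optimal until radio spots reaches 0; allowable increase = 19 hr.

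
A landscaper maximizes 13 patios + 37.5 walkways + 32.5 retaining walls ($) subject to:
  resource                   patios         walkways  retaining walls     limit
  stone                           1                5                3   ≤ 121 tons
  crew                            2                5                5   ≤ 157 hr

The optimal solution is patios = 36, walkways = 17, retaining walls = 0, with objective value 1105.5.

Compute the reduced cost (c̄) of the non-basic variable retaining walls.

-1

Check each constraint at x*: stone 121/121 (tight); crew 157/157 (tight).
The binding rows give the dual system: 1·y_stone + 2·y_crew = 13 and 5·y_stone + 5·y_crew = 37.5.
Solving: y_stone = 2, y_crew = 5.5.
Reduced cost of retaining walls: c₃ − yᵀa₃ = 32.5 − (2·3 + 5.5·5) = 32.5 − 33.5 = -1.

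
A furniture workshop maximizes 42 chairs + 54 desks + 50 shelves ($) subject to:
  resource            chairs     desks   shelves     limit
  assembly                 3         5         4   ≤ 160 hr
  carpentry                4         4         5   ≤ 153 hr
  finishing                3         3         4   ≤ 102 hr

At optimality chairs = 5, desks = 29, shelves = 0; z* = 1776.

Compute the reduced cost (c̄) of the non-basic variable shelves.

-6

Binding: assembly and finishing. Non-binding: carpentry (17 unused).
By complementary slackness, y = 0 for the non-binding constraint.
The binding rows give the dual system: 3·y_assembly + 3·y_finishing = 42 and 5·y_assembly + 3·y_finishing = 54.
This yields shadow prices y_assembly = 6, y_finishing = 8.
Reduced cost of shelves: c₃ − yᵀa₃ = 50 − (6·4 + 8·4) = 50 − 56 = -6.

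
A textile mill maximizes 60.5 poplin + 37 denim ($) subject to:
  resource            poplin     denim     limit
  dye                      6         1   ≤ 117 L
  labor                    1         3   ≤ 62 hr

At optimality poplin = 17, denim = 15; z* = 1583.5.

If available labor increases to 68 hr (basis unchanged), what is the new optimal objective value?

1640.5

At the optimum: dye uses 117 of 117 (binding); labor uses 62 of 62 (binding).
From A_Bᵀ y = c: 6·y_dye + 1·y_labor = 60.5; 1·y_dye + 3·y_labor = 37.
This yields shadow prices y_dye = 8.5, y_labor = 9.5.
Δz = y_labor·Δb = 9.5 × (6) = 57, so new z* = 1583.5 + 57 = 1640.5.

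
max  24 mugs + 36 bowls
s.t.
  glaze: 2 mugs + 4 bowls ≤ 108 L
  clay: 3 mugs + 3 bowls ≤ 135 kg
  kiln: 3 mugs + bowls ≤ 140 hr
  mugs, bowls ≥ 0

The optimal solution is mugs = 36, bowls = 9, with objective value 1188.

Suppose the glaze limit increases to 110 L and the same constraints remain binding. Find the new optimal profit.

1200

Check each constraint at x*: glaze 108/108 (tight); clay 135/135 (tight); kiln 117/140 (slack 23).
Since kiln is not tight, its dual is 0.
Dual feasibility on the basic columns requires 2·y_glaze + 3·y_clay = 24, 4·y_glaze + 3·y_clay = 36.
This yields shadow prices y_glaze = 6, y_clay = 4.
Δz = y_glaze·Δb = 6 × (2) = 12, so new z* = 1188 + 12 = 1200.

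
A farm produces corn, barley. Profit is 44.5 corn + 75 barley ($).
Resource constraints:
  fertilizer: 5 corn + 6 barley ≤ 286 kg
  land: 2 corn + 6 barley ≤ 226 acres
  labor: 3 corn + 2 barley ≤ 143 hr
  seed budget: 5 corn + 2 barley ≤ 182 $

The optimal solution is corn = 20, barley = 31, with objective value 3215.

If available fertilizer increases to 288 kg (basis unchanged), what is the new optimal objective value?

3228

Binding: fertilizer and land. Non-binding: labor (21 unused), seed budget (20 unused).
By complementary slackness, y = 0 for the non-binding constraints.
Dual feasibility on the basic columns requires 5·y_fertilizer + 2·y_land = 44.5, 6·y_fertilizer + 6·y_land = 75.
This yields shadow prices y_fertilizer = 6.5, y_land = 6.
Δz = y_fertilizer·Δb = 6.5 × (2) = 13, so new z* = 3215 + 13 = 3228.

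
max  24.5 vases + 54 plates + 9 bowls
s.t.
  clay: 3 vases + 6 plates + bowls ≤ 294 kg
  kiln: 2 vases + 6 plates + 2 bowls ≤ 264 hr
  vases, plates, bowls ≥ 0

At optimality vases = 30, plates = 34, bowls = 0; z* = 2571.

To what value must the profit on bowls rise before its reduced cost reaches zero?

Check each constraint at x*: clay 294/294 (tight); kiln 264/264 (tight).
Dual feasibility on the basic columns requires 3·y_clay + 2·y_kiln = 24.5, 6·y_clay + 6·y_kiln = 54.
This yields shadow prices y_clay = 6.5, y_kiln = 2.5.
bowls enters the basis when its profit ≥ yᵀa₃ = 6.5·1 + 2.5·2 = 11.5.

11.5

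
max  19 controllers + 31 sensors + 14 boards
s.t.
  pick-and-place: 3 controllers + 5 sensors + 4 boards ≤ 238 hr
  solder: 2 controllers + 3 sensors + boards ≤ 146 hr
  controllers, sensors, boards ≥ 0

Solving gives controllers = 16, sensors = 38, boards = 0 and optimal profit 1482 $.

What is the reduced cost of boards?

-8

Both pick-and-place and solder are binding at x*.
From A_Bᵀ y = c: 3·y_pick-and-place + 2·y_solder = 19; 5·y_pick-and-place + 3·y_solder = 31.
→ y_pick-and-place = 5 and y_solder = 2.
Reduced cost of boards: c₃ − yᵀa₃ = 14 − (5·4 + 2·1) = 14 − 22 = -8.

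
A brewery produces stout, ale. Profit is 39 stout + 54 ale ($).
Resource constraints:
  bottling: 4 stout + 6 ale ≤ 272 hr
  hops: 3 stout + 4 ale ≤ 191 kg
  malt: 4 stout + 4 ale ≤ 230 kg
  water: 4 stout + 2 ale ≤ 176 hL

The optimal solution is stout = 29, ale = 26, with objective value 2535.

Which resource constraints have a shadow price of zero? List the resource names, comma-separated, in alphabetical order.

malt, water

bottling: 272/272 (binding)
hops: 191/191 (binding)
malt: 220/230 (slack 10)
water: 168/176 (slack 8)
By complementary slackness, a constraint with positive slack has shadow price 0 → malt, water.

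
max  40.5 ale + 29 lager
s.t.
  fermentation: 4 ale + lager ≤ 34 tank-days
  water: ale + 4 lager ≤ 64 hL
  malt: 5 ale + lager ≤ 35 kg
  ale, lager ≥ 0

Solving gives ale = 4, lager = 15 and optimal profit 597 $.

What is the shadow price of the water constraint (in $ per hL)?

5.5

Binding: water and malt. Non-binding: fermentation (3 unused).
By complementary slackness, y = 0 for the non-binding constraint.
The binding rows give the dual system: 1·y_water + 5·y_malt = 40.5 and 4·y_water + 1·y_malt = 29.
Solving: y_water = 5.5, y_malt = 7.
Shadow price of water = 5.5.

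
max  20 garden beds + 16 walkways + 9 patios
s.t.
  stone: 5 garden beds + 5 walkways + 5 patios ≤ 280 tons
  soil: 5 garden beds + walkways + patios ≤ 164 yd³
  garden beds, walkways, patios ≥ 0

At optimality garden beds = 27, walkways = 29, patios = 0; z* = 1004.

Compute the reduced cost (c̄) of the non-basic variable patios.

Both stone and soil are binding at x*.
Dual feasibility on the basic columns requires 5·y_stone + 5·y_soil = 20, 5·y_stone + 1·y_soil = 16.
Solving: y_stone = 3, y_soil = 1.
Reduced cost of patios: c₃ − yᵀa₃ = 9 − (3·5 + 1·1) = 9 − 16 = -7.

-7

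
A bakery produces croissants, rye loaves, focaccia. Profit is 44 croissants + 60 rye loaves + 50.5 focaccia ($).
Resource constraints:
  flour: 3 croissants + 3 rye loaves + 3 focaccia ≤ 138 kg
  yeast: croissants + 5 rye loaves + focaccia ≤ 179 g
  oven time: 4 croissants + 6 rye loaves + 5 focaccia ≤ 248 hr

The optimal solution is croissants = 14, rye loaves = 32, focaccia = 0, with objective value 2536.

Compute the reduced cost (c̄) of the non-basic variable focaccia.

Binding: flour and oven time. Non-binding: yeast (5 unused).
By complementary slackness, y = 0 for the non-binding constraint.
The binding rows give the dual system: 3·y_flour + 4·y_oven time = 44 and 3·y_flour + 6·y_oven time = 60.
Solving: y_flour = 4, y_oven time = 8.
Reduced cost of focaccia: c₃ − yᵀa₃ = 50.5 − (4·3 + 8·5) = 50.5 − 52 = -1.5.

-1.5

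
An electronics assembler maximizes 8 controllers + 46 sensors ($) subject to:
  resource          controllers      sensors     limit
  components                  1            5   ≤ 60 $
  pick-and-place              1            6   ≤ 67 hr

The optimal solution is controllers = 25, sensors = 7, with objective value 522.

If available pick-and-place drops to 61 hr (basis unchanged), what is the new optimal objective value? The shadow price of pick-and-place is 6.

486

Δb = -6, so new z* = 522 + (6)·(-6) = 522 − 36 = 486.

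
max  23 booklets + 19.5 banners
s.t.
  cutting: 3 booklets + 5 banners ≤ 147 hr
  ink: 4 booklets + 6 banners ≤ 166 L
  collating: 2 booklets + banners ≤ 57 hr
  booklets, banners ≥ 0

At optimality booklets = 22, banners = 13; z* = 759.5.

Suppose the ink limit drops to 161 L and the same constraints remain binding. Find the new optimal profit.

749.5

Binding: ink and collating. Non-binding: cutting (16 unused).
Since cutting is not tight, its dual is 0.
The binding rows give the dual system: 4·y_ink + 2·y_collating = 23 and 6·y_ink + 1·y_collating = 19.5.
Solving: y_ink = 2, y_collating = 7.5.
Δz = y_ink·Δb = 2 × (-5) = -10, so new z* = 759.5 − 10 = 749.5.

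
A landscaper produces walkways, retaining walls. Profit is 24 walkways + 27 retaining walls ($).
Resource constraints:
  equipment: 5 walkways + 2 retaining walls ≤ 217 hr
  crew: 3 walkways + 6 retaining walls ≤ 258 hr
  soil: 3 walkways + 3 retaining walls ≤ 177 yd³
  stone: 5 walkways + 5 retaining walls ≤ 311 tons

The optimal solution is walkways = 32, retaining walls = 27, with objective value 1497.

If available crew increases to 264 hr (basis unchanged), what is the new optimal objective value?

Binding: crew and soil. Non-binding: equipment (3 unused), stone (16 unused).
Since equipment, stone are not tight, their duals are 0.
From A_Bᵀ y = c: 3·y_crew + 3·y_soil = 24; 6·y_crew + 3·y_soil = 27.
→ y_crew = 1 and y_soil = 7.
Δz = y_crew·Δb = 1 × (6) = 6, so new z* = 1497 + 6 = 1503.

1503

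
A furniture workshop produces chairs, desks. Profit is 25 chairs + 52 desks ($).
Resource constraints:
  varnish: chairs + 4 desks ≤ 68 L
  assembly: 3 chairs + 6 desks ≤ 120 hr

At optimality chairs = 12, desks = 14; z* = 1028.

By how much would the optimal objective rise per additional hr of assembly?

Check each constraint at x*: varnish 68/68 (tight); assembly 120/120 (tight).
From A_Bᵀ y = c: 1·y_varnish + 3·y_assembly = 25; 4·y_varnish + 6·y_assembly = 52.
This yields shadow prices y_varnish = 1, y_assembly = 8.
Shadow price of assembly = 8.

8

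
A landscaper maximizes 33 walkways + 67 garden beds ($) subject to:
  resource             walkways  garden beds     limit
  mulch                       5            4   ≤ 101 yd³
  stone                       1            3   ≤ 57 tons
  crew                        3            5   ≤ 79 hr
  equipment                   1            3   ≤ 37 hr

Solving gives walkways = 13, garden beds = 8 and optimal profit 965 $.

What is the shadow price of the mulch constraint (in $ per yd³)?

At the optimum: mulch uses 97 of 101 (slack = 4); stone uses 37 of 57 (slack = 20); crew uses 79 of 79 (binding); equipment uses 37 of 37 (binding).
By complementary slackness, y = 0 for the non-binding constraints.
Dual feasibility on the basic columns requires 3·y_crew + 1·y_equipment = 33, 5·y_crew + 3·y_equipment = 67.
This yields shadow prices y_crew = 8, y_equipment = 9.
Shadow price of mulch = 0.

0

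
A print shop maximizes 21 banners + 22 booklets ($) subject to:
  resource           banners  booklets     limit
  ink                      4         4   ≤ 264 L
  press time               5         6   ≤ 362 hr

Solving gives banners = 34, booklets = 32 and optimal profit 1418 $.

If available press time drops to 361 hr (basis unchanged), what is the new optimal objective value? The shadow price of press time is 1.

1417

Δb = -1, so new z* = 1418 + (1)·(-1) = 1418 − 1 = 1417.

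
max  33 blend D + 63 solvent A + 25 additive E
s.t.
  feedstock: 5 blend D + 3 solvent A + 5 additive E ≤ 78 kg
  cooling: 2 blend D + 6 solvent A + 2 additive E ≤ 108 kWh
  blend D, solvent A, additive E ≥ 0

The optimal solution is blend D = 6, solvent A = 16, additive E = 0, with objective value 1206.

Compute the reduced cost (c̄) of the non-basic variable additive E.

-8

Check each constraint at x*: feedstock 78/78 (tight); cooling 108/108 (tight).
From A_Bᵀ y = c: 5·y_feedstock + 2·y_cooling = 33; 3·y_feedstock + 6·y_cooling = 63.
→ y_feedstock = 3 and y_cooling = 9.
Reduced cost of additive E: c₃ − yᵀa₃ = 25 − (3·5 + 9·2) = 25 − 33 = -8.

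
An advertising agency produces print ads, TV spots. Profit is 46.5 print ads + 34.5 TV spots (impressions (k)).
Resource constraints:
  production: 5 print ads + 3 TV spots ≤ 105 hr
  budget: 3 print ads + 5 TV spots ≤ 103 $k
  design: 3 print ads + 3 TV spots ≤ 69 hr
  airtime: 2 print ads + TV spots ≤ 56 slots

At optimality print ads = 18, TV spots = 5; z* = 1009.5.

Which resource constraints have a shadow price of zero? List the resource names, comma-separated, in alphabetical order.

airtime, budget

production: 105/105 (binding)
budget: 79/103 (slack 24)
design: 69/69 (binding)
airtime: 41/56 (slack 15)
By complementary slackness, a constraint with positive slack has shadow price 0 → airtime, budget.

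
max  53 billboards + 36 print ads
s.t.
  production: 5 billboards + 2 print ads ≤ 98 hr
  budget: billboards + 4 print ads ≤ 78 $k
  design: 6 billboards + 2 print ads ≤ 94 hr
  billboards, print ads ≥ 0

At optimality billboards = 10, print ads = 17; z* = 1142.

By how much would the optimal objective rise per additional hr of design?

Binding: budget and design. Non-binding: production (14 unused).
By complementary slackness, y = 0 for the non-binding constraint.
From A_Bᵀ y = c: 1·y_budget + 6·y_design = 53; 4·y_budget + 2·y_design = 36.
This yields shadow prices y_budget = 5, y_design = 8.
Shadow price of design = 8.

8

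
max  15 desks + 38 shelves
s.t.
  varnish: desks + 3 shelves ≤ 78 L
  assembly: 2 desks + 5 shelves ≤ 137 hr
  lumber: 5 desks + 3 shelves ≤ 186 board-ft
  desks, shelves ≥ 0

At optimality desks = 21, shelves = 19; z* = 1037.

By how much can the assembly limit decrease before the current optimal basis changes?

Binding constraints: varnish, assembly. The basis is B = [[1,3],[2,5]] with det -1.
Per unit decrease in assembly, x* moves by d = (-3, 1).
The basis stays optimal until desks reaches 0; allowable decrease = 7 hr.

7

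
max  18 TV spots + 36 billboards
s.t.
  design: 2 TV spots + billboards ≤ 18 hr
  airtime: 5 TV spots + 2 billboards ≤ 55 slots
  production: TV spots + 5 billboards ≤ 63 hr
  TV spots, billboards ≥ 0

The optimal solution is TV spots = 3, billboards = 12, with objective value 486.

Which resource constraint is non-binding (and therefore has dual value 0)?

airtime

design: 18/18 (binding)
airtime: 39/55 (slack 16)
production: 63/63 (binding)
By complementary slackness, a constraint with positive slack has shadow price 0 → airtime.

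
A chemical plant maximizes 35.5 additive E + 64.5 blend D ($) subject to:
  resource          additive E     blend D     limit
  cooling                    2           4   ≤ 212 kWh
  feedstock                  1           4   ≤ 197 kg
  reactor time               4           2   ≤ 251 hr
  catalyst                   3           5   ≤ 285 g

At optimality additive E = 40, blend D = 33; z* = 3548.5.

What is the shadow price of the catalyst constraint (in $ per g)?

6.5

At the optimum: cooling uses 212 of 212 (binding); feedstock uses 172 of 197 (slack = 25); reactor time uses 226 of 251 (slack = 25); catalyst uses 285 of 285 (binding).
Since feedstock, reactor time are not tight, their duals are 0.
Dual feasibility on the basic columns requires 2·y_cooling + 3·y_catalyst = 35.5, 4·y_cooling + 5·y_catalyst = 64.5.
Solving: y_cooling = 8, y_catalyst = 6.5.
Shadow price of catalyst = 6.5.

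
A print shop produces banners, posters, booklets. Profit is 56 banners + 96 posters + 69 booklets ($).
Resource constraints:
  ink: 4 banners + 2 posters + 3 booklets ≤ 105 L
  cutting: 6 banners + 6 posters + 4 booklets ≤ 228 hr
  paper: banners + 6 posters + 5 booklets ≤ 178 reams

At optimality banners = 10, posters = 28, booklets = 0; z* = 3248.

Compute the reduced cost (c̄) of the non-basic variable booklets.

Binding: cutting and paper. Non-binding: ink (9 unused).
Since ink is not tight, its dual is 0.
From A_Bᵀ y = c: 6·y_cutting + 1·y_paper = 56; 6·y_cutting + 6·y_paper = 96.
→ y_cutting = 8 and y_paper = 8.
Reduced cost of booklets: c₃ − yᵀa₃ = 69 − (8·4 + 8·5) = 69 − 72 = -3.

-3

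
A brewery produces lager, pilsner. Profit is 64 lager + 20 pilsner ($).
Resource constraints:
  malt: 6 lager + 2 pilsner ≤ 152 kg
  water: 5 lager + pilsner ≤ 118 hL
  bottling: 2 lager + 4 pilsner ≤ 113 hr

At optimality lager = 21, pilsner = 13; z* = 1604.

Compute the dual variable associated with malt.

Binding: malt and water. Non-binding: bottling (19 unused).
By complementary slackness, y = 0 for the non-binding constraint.
From A_Bᵀ y = c: 6·y_malt + 5·y_water = 64; 2·y_malt + 1·y_water = 20.
This yields shadow prices y_malt = 9, y_water = 2.
Shadow price of malt = 9.

9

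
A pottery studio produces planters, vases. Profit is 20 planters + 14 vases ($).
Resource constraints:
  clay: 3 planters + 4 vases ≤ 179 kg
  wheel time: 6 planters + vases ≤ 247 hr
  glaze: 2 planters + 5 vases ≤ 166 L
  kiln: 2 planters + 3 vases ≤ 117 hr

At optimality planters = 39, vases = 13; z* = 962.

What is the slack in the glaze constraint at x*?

23

glaze used = 2·39 + 5·13 = 143; slack = 166 − 143 = 23.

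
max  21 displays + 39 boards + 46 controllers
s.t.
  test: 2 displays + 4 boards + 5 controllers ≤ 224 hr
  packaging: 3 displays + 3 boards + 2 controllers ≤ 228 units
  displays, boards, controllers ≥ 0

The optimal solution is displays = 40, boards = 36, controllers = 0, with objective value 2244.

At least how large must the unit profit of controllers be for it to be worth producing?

47

At the optimum: test uses 224 of 224 (binding); packaging uses 228 of 228 (binding).
Dual feasibility on the basic columns requires 2·y_test + 3·y_packaging = 21, 4·y_test + 3·y_packaging = 39.
This yields shadow prices y_test = 9, y_packaging = 1.
controllers enters the basis when its profit ≥ yᵀa₃ = 9·5 + 1·2 = 47.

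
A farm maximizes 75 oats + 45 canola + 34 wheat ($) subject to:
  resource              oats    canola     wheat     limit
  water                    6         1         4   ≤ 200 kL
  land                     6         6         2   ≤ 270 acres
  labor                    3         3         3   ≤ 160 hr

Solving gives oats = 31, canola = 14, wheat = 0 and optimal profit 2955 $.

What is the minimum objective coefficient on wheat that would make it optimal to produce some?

37

Binding: water and land. Non-binding: labor (25 unused).
By complementary slackness, y = 0 for the non-binding constraint.
From A_Bᵀ y = c: 6·y_water + 6·y_land = 75; 1·y_water + 6·y_land = 45.
→ y_water = 6 and y_land = 6.5.
wheat enters the basis when its profit ≥ yᵀa₃ = 6·4 + 6.5·2 = 37.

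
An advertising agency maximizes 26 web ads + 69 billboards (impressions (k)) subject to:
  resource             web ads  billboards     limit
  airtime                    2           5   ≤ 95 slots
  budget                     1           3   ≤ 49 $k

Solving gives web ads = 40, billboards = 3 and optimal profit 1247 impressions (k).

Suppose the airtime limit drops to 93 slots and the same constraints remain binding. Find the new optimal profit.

1229

At the optimum: airtime uses 95 of 95 (binding); budget uses 49 of 49 (binding).
Dual feasibility on the basic columns requires 2·y_airtime + 1·y_budget = 26, 5·y_airtime + 3·y_budget = 69.
This yields shadow prices y_airtime = 9, y_budget = 8.
Δz = y_airtime·Δb = 9 × (-2) = -18, so new z* = 1247 − 18 = 1229.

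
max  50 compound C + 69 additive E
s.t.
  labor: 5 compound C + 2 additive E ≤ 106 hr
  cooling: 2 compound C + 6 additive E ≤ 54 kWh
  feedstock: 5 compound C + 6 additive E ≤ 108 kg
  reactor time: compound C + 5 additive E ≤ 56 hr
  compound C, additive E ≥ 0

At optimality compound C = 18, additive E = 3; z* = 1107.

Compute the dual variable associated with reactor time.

Binding: cooling and feedstock. Non-binding: labor (10 unused), reactor time (23 unused).
Slack constraints have shadow price 0 (complementary slackness).
From A_Bᵀ y = c: 2·y_cooling + 5·y_feedstock = 50; 6·y_cooling + 6·y_feedstock = 69.
→ y_cooling = 2.5 and y_feedstock = 9.
Shadow price of reactor time = 0.

0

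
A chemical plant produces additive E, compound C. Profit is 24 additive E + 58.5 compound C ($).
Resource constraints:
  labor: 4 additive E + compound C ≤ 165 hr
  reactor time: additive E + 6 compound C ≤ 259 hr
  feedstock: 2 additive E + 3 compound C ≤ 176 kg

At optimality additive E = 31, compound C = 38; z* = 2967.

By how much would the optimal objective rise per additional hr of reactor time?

5

At the optimum: labor uses 162 of 165 (slack = 3); reactor time uses 259 of 259 (binding); feedstock uses 176 of 176 (binding).
Slack constraints have shadow price 0 (complementary slackness).
Dual feasibility on the basic columns requires 1·y_reactor time + 2·y_feedstock = 24, 6·y_reactor time + 3·y_feedstock = 58.5.
Solving: y_reactor time = 5, y_feedstock = 9.5.
Shadow price of reactor time = 5.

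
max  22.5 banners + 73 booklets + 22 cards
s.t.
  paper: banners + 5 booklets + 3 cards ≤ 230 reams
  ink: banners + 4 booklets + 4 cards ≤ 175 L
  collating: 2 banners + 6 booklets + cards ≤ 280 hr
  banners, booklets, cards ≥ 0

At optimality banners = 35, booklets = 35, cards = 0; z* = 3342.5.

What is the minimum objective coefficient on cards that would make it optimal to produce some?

Check each constraint at x*: paper 210/230 (slack 20); ink 175/175 (tight); collating 280/280 (tight).
By complementary slackness, y = 0 for the non-binding constraint.
Dual feasibility on the basic columns requires 1·y_ink + 2·y_collating = 22.5, 4·y_ink + 6·y_collating = 73.
Solving: y_ink = 5.5, y_collating = 8.5.
cards enters the basis when its profit ≥ yᵀa₃ = 5.5·4 + 8.5·1 = 30.5.

30.5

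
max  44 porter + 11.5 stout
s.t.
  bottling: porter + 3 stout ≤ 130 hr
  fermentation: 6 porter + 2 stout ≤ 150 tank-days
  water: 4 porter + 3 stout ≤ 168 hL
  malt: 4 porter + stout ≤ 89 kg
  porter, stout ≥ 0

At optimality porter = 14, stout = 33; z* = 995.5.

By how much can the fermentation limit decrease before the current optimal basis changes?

16.5

Binding constraints: fermentation, malt. The basis is B = [[6,2],[4,1]] with det -2.
Per unit decrease in fermentation, x* moves by d = (0.5, -2).
The basis stays optimal until stout reaches 0; allowable decrease = 16.5 tank-days.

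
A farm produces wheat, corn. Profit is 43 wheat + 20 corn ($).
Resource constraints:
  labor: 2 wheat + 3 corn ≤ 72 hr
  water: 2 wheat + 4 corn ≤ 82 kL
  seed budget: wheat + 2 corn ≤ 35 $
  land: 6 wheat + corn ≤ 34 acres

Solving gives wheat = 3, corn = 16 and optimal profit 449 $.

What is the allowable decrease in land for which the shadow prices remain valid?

Binding constraints: seed budget, land. The basis is B = [[1,2],[6,1]] with det -11.
Per unit decrease in land, x* moves by d = (-0.1818, 0.0909).
The basis stays optimal until wheat reaches 0; allowable decrease = 16.5 acres.

16.5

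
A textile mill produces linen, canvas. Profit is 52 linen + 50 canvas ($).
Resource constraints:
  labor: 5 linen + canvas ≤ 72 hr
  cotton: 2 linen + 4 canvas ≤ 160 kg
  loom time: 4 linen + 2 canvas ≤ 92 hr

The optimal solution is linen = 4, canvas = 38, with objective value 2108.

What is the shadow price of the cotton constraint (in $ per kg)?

Check each constraint at x*: labor 58/72 (slack 14); cotton 160/160 (tight); loom time 92/92 (tight).
By complementary slackness, y = 0 for the non-binding constraint.
The binding rows give the dual system: 2·y_cotton + 4·y_loom time = 52 and 4·y_cotton + 2·y_loom time = 50.
This yields shadow prices y_cotton = 8, y_loom time = 9.
Shadow price of cotton = 8.

8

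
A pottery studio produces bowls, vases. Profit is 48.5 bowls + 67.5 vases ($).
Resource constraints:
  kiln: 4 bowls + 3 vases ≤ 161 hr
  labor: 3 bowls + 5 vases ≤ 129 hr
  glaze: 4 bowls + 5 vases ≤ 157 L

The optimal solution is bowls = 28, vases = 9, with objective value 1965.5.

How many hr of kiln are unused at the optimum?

kiln used = 4·28 + 3·9 = 139; slack = 161 − 139 = 22.

22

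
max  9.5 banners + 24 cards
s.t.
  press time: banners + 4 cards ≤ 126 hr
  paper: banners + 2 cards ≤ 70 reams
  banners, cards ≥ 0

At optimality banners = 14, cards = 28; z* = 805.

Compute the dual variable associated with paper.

7

Both press time and paper are binding at x*.
From A_Bᵀ y = c: 1·y_press time + 1·y_paper = 9.5; 4·y_press time + 2·y_paper = 24.
Solving: y_press time = 2.5, y_paper = 7.
Shadow price of paper = 7.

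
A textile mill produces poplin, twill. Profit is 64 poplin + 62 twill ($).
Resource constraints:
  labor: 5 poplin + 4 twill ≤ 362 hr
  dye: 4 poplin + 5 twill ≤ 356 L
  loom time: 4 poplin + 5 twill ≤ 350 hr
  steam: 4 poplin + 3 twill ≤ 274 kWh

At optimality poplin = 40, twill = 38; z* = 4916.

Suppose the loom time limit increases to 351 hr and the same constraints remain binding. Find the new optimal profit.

Check each constraint at x*: labor 352/362 (slack 10); dye 350/356 (slack 6); loom time 350/350 (tight); steam 274/274 (tight).
Since labor, dye are not tight, their duals are 0.
Dual feasibility on the basic columns requires 4·y_loom time + 4·y_steam = 64, 5·y_loom time + 3·y_steam = 62.
Solving: y_loom time = 7, y_steam = 9.
Δz = y_loom time·Δb = 7 × (1) = 7, so new z* = 4916 + 7 = 4923.

4923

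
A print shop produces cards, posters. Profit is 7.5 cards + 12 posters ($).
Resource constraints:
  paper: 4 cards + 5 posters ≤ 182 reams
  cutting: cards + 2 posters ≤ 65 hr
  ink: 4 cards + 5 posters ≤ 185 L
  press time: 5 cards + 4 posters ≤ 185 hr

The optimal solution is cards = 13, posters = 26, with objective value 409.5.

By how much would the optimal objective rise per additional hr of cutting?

3.5

Check each constraint at x*: paper 182/182 (tight); cutting 65/65 (tight); ink 182/185 (slack 3); press time 169/185 (slack 16).
Since ink, press time are not tight, their duals are 0.
From A_Bᵀ y = c: 4·y_paper + 1·y_cutting = 7.5; 5·y_paper + 2·y_cutting = 12.
→ y_paper = 1 and y_cutting = 3.5.
Shadow price of cutting = 3.5.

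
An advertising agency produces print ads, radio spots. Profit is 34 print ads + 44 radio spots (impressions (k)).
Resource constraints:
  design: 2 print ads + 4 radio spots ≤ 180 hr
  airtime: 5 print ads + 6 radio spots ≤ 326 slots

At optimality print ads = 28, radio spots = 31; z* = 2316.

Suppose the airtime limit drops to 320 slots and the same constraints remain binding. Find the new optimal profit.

2280

Check each constraint at x*: design 180/180 (tight); airtime 326/326 (tight).
From A_Bᵀ y = c: 2·y_design + 5·y_airtime = 34; 4·y_design + 6·y_airtime = 44.
→ y_design = 2 and y_airtime = 6.
Δz = y_airtime·Δb = 6 × (-6) = -36, so new z* = 2316 − 36 = 2280.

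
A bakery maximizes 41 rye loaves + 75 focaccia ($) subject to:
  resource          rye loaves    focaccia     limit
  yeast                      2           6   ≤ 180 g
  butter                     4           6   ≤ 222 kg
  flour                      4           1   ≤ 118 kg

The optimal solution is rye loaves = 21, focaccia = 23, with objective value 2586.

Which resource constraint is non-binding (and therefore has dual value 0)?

flour

yeast: 180/180 (binding)
butter: 222/222 (binding)
flour: 107/118 (slack 11)
By complementary slackness, a constraint with positive slack has shadow price 0 → flour.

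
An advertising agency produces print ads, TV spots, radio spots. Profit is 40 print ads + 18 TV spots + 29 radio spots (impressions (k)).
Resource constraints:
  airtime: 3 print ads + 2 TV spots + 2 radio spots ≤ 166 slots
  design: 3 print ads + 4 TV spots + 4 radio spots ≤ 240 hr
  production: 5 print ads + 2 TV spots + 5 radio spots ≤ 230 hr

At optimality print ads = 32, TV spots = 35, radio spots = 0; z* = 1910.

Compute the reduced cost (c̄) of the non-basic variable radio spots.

-8.5

Binding: airtime and production. Non-binding: design (4 unused).
Slack constraints have shadow price 0 (complementary slackness).
The binding rows give the dual system: 3·y_airtime + 5·y_production = 40 and 2·y_airtime + 2·y_production = 18.
This yields shadow prices y_airtime = 2.5, y_production = 6.5.
Reduced cost of radio spots: c₃ − yᵀa₃ = 29 − (2.5·2 + 6.5·5) = 29 − 37.5 = -8.5.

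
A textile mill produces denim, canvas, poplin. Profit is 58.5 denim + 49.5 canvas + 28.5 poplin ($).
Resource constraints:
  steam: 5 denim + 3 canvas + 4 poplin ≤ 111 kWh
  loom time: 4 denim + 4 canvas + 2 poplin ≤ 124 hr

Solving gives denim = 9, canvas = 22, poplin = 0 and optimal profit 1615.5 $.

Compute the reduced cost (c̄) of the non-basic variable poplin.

Both steam and loom time are binding at x*.
Dual feasibility on the basic columns requires 5·y_steam + 4·y_loom time = 58.5, 3·y_steam + 4·y_loom time = 49.5.
→ y_steam = 4.5 and y_loom time = 9.
Reduced cost of poplin: c₃ − yᵀa₃ = 28.5 − (4.5·4 + 9·2) = 28.5 − 36 = -7.5.

-7.5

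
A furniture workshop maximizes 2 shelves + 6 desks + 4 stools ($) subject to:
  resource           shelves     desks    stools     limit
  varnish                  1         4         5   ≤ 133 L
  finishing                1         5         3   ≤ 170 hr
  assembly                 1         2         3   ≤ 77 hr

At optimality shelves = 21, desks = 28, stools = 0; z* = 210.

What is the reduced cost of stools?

-4

Check each constraint at x*: varnish 133/133 (tight); finishing 161/170 (slack 9); assembly 77/77 (tight).
By complementary slackness, y = 0 for the non-binding constraint.
From A_Bᵀ y = c: 1·y_varnish + 1·y_assembly = 2; 4·y_varnish + 2·y_assembly = 6.
This yields shadow prices y_varnish = 1, y_assembly = 1.
Reduced cost of stools: c₃ − yᵀa₃ = 4 − (1·5 + 1·3) = 4 − 8 = -4.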